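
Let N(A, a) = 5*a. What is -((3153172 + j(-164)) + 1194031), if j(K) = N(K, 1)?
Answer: -4347208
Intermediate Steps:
j(K) = 5 (j(K) = 5*1 = 5)
-((3153172 + j(-164)) + 1194031) = -((3153172 + 5) + 1194031) = -(3153177 + 1194031) = -1*4347208 = -4347208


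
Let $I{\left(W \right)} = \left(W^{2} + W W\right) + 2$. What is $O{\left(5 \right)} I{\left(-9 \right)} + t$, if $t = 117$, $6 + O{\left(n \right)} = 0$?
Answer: $-867$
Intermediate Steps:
$O{\left(n \right)} = -6$ ($O{\left(n \right)} = -6 + 0 = -6$)
$I{\left(W \right)} = 2 + 2 W^{2}$ ($I{\left(W \right)} = \left(W^{2} + W^{2}\right) + 2 = 2 W^{2} + 2 = 2 + 2 W^{2}$)
$O{\left(5 \right)} I{\left(-9 \right)} + t = - 6 \left(2 + 2 \left(-9\right)^{2}\right) + 117 = - 6 \left(2 + 2 \cdot 81\right) + 117 = - 6 \left(2 + 162\right) + 117 = \left(-6\right) 164 + 117 = -984 + 117 = -867$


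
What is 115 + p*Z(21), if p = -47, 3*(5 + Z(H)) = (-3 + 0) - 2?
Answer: 1285/3 ≈ 428.33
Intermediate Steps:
Z(H) = -20/3 (Z(H) = -5 + ((-3 + 0) - 2)/3 = -5 + (-3 - 2)/3 = -5 + (⅓)*(-5) = -5 - 5/3 = -20/3)
115 + p*Z(21) = 115 - 47*(-20/3) = 115 + 940/3 = 1285/3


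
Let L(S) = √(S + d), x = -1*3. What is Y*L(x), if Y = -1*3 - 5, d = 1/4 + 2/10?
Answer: -4*I*√255/5 ≈ -12.775*I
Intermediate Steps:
x = -3
d = 9/20 (d = 1*(¼) + 2*(⅒) = ¼ + ⅕ = 9/20 ≈ 0.45000)
L(S) = √(9/20 + S) (L(S) = √(S + 9/20) = √(9/20 + S))
Y = -8 (Y = -3 - 5 = -8)
Y*L(x) = -4*√(45 + 100*(-3))/5 = -4*√(45 - 300)/5 = -4*√(-255)/5 = -4*I*√255/5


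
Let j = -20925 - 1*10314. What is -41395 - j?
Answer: -10156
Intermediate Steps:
j = -31239 (j = -20925 - 10314 = -31239)
-41395 - j = -41395 - 1*(-31239) = -41395 + 31239 = -10156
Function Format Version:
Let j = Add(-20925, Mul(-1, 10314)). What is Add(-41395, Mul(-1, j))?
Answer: -10156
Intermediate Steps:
j = -31239 (j = Add(-20925, -10314) = -31239)
Add(-41395, Mul(-1, j)) = Add(-41395, Mul(-1, -31239)) = Add(-41395, 31239) = -10156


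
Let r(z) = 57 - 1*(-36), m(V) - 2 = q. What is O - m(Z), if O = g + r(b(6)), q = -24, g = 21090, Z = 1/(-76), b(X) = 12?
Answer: 21205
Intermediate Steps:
Z = -1/76 ≈ -0.013158
m(V) = -22 (m(V) = 2 - 24 = -22)
r(z) = 93 (r(z) = 57 + 36 = 93)
O = 21183 (O = 21090 + 93 = 21183)
O - m(Z) = 21183 - 1*(-22) = 21183 + 22 = 21205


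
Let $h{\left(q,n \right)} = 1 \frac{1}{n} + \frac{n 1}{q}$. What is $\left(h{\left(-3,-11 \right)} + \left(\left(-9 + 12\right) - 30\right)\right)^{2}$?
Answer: $\frac{597529}{1089} \approx 548.7$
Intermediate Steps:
$h{\left(q,n \right)} = \frac{1}{n} + \frac{n}{q}$
$\left(h{\left(-3,-11 \right)} + \left(\left(-9 + 12\right) - 30\right)\right)^{2} = \left(\left(\frac{1}{-11} - \frac{11}{-3}\right) + \left(\left(-9 + 12\right) - 30\right)\right)^{2} = \left(\left(- \frac{1}{11} - - \frac{11}{3}\right) + \left(3 - 30\right)\right)^{2} = \left(\left(- \frac{1}{11} + \frac{11}{3}\right) - 27\right)^{2} = \left(\frac{118}{33} - 27\right)^{2} = \left(- \frac{773}{33}\right)^{2} = \frac{597529}{1089}$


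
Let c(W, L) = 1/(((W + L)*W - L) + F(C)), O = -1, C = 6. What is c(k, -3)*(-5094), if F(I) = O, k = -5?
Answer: -849/7 ≈ -121.29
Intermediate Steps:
F(I) = -1
c(W, L) = 1/(-1 - L + W*(L + W)) (c(W, L) = 1/(((W + L)*W - L) - 1) = 1/(((L + W)*W - L) - 1) = 1/((W*(L + W) - L) - 1) = 1/((-L + W*(L + W)) - 1) = 1/(-1 - L + W*(L + W)))
c(k, -3)*(-5094) = -5094/(-1 + (-5)² - 1*(-3) - 3*(-5)) = -5094/(-1 + 25 + 3 + 15) = -5094/42 = (1/42)*(-5094) = -849/7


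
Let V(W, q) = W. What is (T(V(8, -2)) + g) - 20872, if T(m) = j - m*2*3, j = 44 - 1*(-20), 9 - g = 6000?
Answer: -26847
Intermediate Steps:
g = -5991 (g = 9 - 1*6000 = 9 - 6000 = -5991)
j = 64 (j = 44 + 20 = 64)
T(m) = 64 - 6*m (T(m) = 64 - m*2*3 = 64 - 2*m*3 = 64 - 6*m)
(T(V(8, -2)) + g) - 20872 = ((64 - 6*8) - 5991) - 20872 = ((64 - 48) - 5991) - 20872 = (16 - 5991) - 20872 = -5975 - 20872 = -26847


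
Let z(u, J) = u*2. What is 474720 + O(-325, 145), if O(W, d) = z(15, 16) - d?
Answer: 474605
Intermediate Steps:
z(u, J) = 2*u
O(W, d) = 30 - d (O(W, d) = 2*15 - d = 30 - d)
474720 + O(-325, 145) = 474720 + (30 - 1*145) = 474720 + (30 - 145) = 474720 - 115 = 474605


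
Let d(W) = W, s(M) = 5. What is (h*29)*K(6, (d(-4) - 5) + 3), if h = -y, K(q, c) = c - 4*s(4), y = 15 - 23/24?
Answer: 127049/12 ≈ 10587.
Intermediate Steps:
y = 337/24 (y = 15 - 23*1/24 = 15 - 23/24 = 337/24 ≈ 14.042)
K(q, c) = -20 + c (K(q, c) = c - 4*5 = c - 20 = -20 + c)
h = -337/24 (h = -1*337/24 = -337/24 ≈ -14.042)
(h*29)*K(6, (d(-4) - 5) + 3) = (-337/24*29)*(-20 + ((-4 - 5) + 3)) = -9773*(-20 + (-9 + 3))/24 = -9773*(-20 - 6)/24 = -9773/24*(-26) = 127049/12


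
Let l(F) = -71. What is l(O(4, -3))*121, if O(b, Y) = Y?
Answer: -8591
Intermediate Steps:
l(O(4, -3))*121 = -71*121 = -8591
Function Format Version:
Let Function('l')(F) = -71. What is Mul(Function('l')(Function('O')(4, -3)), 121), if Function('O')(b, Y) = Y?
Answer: -8591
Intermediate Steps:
Mul(Function('l')(Function('O')(4, -3)), 121) = Mul(-71, 121) = -8591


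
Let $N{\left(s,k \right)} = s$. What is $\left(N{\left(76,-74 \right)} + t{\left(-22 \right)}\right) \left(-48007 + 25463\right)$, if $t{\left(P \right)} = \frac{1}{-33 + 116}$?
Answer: $- \frac{142230096}{83} \approx -1.7136 \cdot 10^{6}$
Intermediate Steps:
$t{\left(P \right)} = \frac{1}{83}$
$\left(N{\left(76,-74 \right)} + t{\left(-22 \right)}\right) \left(-48007 + 25463\right) = \left(76 + \frac{1}{83}\right) \left(-48007 + 25463\right) = \frac{6309}{83} \left(-22544\right) = - \frac{142230096}{83}$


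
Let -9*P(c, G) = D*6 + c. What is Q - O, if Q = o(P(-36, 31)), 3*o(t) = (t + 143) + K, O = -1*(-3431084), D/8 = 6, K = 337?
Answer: -10292800/3 ≈ -3.4309e+6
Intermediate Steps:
D = 48 (D = 8*6 = 48)
P(c, G) = -32 - c/9 (P(c, G) = -(48*6 + c)/9 = -(288 + c)/9 = -32 - c/9)
O = 3431084
o(t) = 160 + t/3 (o(t) = ((t + 143) + 337)/3 = ((143 + t) + 337)/3 = (480 + t)/3 = 160 + t/3)
Q = 452/3 (Q = 160 + (-32 - 1/9*(-36))/3 = 160 + (-32 + 4)/3 = 160 + (1/3)*(-28) = 160 - 28/3 = 452/3 ≈ 150.67)
Q - O = 452/3 - 1*3431084 = 452/3 - 3431084 = -10292800/3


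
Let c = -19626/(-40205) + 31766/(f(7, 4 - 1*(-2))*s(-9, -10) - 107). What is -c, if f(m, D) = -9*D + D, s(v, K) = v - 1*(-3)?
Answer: -1280704336/7277105 ≈ -175.99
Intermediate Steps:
s(v, K) = 3 + v (s(v, K) = v + 3 = 3 + v)
f(m, D) = -8*D
c = 1280704336/7277105 (c = -19626/(-40205) + 31766/((-8*(4 - 1*(-2)))*(3 - 9) - 107) = -19626*(-1/40205) + 31766/(-8*(4 + 2)*(-6) - 107) = 19626/40205 + 31766/(-8*6*(-6) - 107) = 19626/40205 + 31766/(-48*(-6) - 107) = 19626/40205 + 31766/(288 - 107) = 19626/40205 + 31766/181 = 1280704336/7277105 ≈ 175.99)
-c = -1*1280704336/7277105 = -1280704336/7277105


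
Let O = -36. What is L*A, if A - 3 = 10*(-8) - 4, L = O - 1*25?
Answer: 4941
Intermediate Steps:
L = -61 (L = -36 - 1*25 = -36 - 25 = -61)
A = -81 (A = 3 + (10*(-8) - 4) = 3 + (-80 - 4) = 3 - 84 = -81)
L*A = -61*(-81) = 4941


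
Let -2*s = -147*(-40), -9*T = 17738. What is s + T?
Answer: -44198/9 ≈ -4910.9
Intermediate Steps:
T = -17738/9 (T = -⅑*17738 = -17738/9 ≈ -1970.9)
s = -2940 (s = -(-147)*(-40)/2 = -½*5880 = -2940)
s + T = -2940 - 17738/9 = -44198/9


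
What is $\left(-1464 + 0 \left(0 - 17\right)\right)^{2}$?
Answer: $2143296$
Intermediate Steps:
$\left(-1464 + 0 \left(0 - 17\right)\right)^{2} = \left(-1464 + 0 \left(-17\right)\right)^{2} = \left(-1464 + 0\right)^{2} = \left(-1464\right)^{2} = 2143296$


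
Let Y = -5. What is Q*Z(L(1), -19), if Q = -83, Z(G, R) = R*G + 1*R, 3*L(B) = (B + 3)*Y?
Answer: -26809/3 ≈ -8936.3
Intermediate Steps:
L(B) = -5 - 5*B/3 (L(B) = ((B + 3)*(-5))/3 = ((3 + B)*(-5))/3 = (-15 - 5*B)/3 = -5 - 5*B/3)
Z(G, R) = R + G*R (Z(G, R) = G*R + R = R + G*R)
Q*Z(L(1), -19) = -(-1577)*(1 + (-5 - 5/3*1)) = -(-1577)*(1 + (-5 - 5/3)) = -(-1577)*(1 - 20/3) = -(-1577)*(-17)/3 = -83*323/3 = -26809/3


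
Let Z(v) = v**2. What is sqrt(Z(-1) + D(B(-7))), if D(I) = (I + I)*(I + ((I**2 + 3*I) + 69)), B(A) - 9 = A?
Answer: 5*sqrt(13) ≈ 18.028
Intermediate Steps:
B(A) = 9 + A
D(I) = 2*I*(69 + I**2 + 4*I) (D(I) = (2*I)*(I + (69 + I**2 + 3*I)) = (2*I)*(69 + I**2 + 4*I) = 2*I*(69 + I**2 + 4*I))
sqrt(Z(-1) + D(B(-7))) = sqrt((-1)**2 + 2*(9 - 7)*(69 + (9 - 7)**2 + 4*(9 - 7))) = sqrt(1 + 2*2*(69 + 2**2 + 4*2)) = sqrt(1 + 2*2*(69 + 4 + 8)) = sqrt(1 + 2*2*81) = sqrt(1 + 324) = sqrt(325) = 5*sqrt(13)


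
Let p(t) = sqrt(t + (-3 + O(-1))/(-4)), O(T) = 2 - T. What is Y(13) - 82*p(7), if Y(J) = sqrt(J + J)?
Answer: sqrt(26) - 82*sqrt(7) ≈ -211.85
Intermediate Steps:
Y(J) = sqrt(2)*sqrt(J) (Y(J) = sqrt(2*J) = sqrt(2)*sqrt(J))
p(t) = sqrt(t) (p(t) = sqrt(t + (-3 + (2 - 1*(-1)))/(-4)) = sqrt(t + (-3 + (2 + 1))*(-1/4)) = sqrt(t + (-3 + 3)*(-1/4)) = sqrt(t + 0*(-1/4)) = sqrt(t + 0) = sqrt(t))
Y(13) - 82*p(7) = sqrt(2)*sqrt(13) - 82*sqrt(7) = sqrt(26) - 82*sqrt(7)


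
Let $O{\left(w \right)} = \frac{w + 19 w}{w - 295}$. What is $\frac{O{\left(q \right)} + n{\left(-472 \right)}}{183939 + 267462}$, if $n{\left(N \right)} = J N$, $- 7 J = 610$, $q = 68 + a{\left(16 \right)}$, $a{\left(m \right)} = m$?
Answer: $\frac{60739360}{666719277} \approx 0.091102$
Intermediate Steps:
$q = 84$ ($q = 68 + 16 = 84$)
$J = - \frac{610}{7}$ ($J = \left(- \frac{1}{7}\right) 610 = - \frac{610}{7} \approx -87.143$)
$O{\left(w \right)} = \frac{20 w}{-295 + w}$
$n{\left(N \right)} = - \frac{610 N}{7}$
$\frac{O{\left(q \right)} + n{\left(-472 \right)}}{183939 + 267462} = \frac{20 \cdot 84 \frac{1}{-295 + 84} - - \frac{287920}{7}}{183939 + 267462} = \frac{20 \cdot 84 \frac{1}{-211} + \frac{287920}{7}}{451401} = \left(20 \cdot 84 \left(- \frac{1}{211}\right) + \frac{287920}{7}\right) \frac{1}{451401} = \left(- \frac{1680}{211} + \frac{287920}{7}\right) \frac{1}{451401} = \frac{60739360}{1477} \cdot \frac{1}{451401} = \frac{60739360}{666719277}$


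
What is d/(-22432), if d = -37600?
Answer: 1175/701 ≈ 1.6762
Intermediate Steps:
d/(-22432) = -37600/(-22432) = -37600*(-1/22432) = 1175/701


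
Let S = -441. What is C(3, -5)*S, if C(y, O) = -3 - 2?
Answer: 2205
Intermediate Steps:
C(y, O) = -5
C(3, -5)*S = -5*(-441) = 2205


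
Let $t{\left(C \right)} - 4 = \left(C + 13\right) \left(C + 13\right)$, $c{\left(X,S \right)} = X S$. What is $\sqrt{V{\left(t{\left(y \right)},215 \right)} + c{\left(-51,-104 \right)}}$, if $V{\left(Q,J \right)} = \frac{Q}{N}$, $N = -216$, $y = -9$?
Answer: $\frac{\sqrt{1718466}}{18} \approx 72.828$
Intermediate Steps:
$c{\left(X,S \right)} = S X$
$t{\left(C \right)} = 4 + \left(13 + C\right)^{2}$ ($t{\left(C \right)} = 4 + \left(C + 13\right) \left(C + 13\right) = 4 + \left(13 + C\right) \left(13 + C\right) = 4 + \left(13 + C\right)^{2}$)
$V{\left(Q,J \right)} = - \frac{Q}{216}$ ($V{\left(Q,J \right)} = \frac{Q}{-216} = Q \left(- \frac{1}{216}\right) = - \frac{Q}{216}$)
$\sqrt{V{\left(t{\left(y \right)},215 \right)} + c{\left(-51,-104 \right)}} = \sqrt{- \frac{4 + \left(13 - 9\right)^{2}}{216} - -5304} = \sqrt{- \frac{4 + 4^{2}}{216} + 5304} = \sqrt{- \frac{4 + 16}{216} + 5304} = \sqrt{\left(- \frac{1}{216}\right) 20 + 5304} = \sqrt{- \frac{5}{54} + 5304} = \sqrt{\frac{286411}{54}} = \frac{\sqrt{1718466}}{18}$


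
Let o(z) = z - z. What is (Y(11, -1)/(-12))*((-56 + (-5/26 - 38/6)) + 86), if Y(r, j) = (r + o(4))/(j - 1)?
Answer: 20141/1872 ≈ 10.759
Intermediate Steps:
o(z) = 0
Y(r, j) = r/(-1 + j) (Y(r, j) = (r + 0)/(j - 1) = r/(-1 + j))
(Y(11, -1)/(-12))*((-56 + (-5/26 - 38/6)) + 86) = ((11/(-1 - 1))/(-12))*((-56 + (-5/26 - 38/6)) + 86) = ((11/(-2))*(-1/12))*((-56 + (-5*1/26 - 38*1/6)) + 86) = ((11*(-1/2))*(-1/12))*((-56 + (-5/26 - 19/3)) + 86) = (-11/2*(-1/12))*((-56 - 509/78) + 86) = 11*(-4877/78 + 86)/24 = (11/24)*(1831/78) = 20141/1872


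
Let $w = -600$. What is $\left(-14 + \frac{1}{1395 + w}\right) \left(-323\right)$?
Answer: $\frac{3594667}{795} \approx 4521.6$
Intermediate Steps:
$\left(-14 + \frac{1}{1395 + w}\right) \left(-323\right) = \left(-14 + \frac{1}{1395 - 600}\right) \left(-323\right) = \left(-14 + \frac{1}{795}\right) \left(-323\right) = \left(- \frac{11129}{795}\right) \left(-323\right) = \frac{3594667}{795}$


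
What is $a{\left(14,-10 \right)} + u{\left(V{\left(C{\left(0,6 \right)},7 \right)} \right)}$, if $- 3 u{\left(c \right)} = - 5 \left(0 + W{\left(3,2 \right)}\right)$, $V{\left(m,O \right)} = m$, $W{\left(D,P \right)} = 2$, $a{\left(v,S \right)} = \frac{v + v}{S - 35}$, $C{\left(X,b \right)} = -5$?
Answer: $\frac{122}{45} \approx 2.7111$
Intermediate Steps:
$a{\left(v,S \right)} = \frac{2 v}{-35 + S}$
$u{\left(c \right)} = \frac{10}{3}$ ($u{\left(c \right)} = - \frac{\left(-5\right) \left(0 + 2\right)}{3} = - \frac{\left(-5\right) 2}{3} = \left(- \frac{1}{3}\right) \left(-10\right) = \frac{10}{3}$)
$a{\left(14,-10 \right)} + u{\left(V{\left(C{\left(0,6 \right)},7 \right)} \right)} = 2 \cdot 14 \frac{1}{-35 - 10} + \frac{10}{3} = 2 \cdot 14 \frac{1}{-45} + \frac{10}{3} = 2 \cdot 14 \left(- \frac{1}{45}\right) + \frac{10}{3} = - \frac{28}{45} + \frac{10}{3} = \frac{122}{45}$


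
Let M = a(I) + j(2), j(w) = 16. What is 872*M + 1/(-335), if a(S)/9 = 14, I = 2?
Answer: 41481039/335 ≈ 1.2382e+5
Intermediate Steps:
a(S) = 126 (a(S) = 9*14 = 126)
M = 142 (M = 126 + 16 = 142)
872*M + 1/(-335) = 872*142 + 1/(-335) = 123824 - 1/335 = 41481039/335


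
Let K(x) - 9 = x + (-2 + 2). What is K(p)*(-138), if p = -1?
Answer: -1104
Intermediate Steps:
K(x) = 9 + x (K(x) = 9 + (x + (-2 + 2)) = 9 + (x + 0) = 9 + x)
K(p)*(-138) = (9 - 1)*(-138) = 8*(-138) = -1104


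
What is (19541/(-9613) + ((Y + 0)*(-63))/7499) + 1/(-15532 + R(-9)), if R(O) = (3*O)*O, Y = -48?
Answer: -1796044116270/1102151704343 ≈ -1.6296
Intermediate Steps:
R(O) = 3*O²
(19541/(-9613) + ((Y + 0)*(-63))/7499) + 1/(-15532 + R(-9)) = (19541/(-9613) + ((-48 + 0)*(-63))/7499) + 1/(-15532 + 3*(-9)²) = (19541*(-1/9613) - 48*(-63)*(1/7499)) + 1/(-15532 + 3*81) = (-19541/9613 + 3024*(1/7499)) + 1/(-15532 + 243) = (-19541/9613 + 3024/7499) + 1/(-15289) = -117468247/72087887 - 1/15289 = -1796044116270/1102151704343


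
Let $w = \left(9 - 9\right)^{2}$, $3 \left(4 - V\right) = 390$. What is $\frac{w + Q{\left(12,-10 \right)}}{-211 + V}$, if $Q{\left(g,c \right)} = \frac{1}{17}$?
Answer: $- \frac{1}{5729} \approx -0.00017455$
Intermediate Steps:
$V = -126$ ($V = 4 - 130 = -126$)
$Q{\left(g,c \right)} = \frac{1}{17}$
$w = 0$ ($w = 0^{2} = 0$)
$\frac{w + Q{\left(12,-10 \right)}}{-211 + V} = \frac{0 + \frac{1}{17}}{-211 - 126} = \frac{1}{17 \left(-337\right)} = \frac{1}{17} \left(- \frac{1}{337}\right) = - \frac{1}{5729}$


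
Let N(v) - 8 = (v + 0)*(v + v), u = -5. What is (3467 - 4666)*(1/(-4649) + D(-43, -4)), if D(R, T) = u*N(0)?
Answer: 222967239/4649 ≈ 47960.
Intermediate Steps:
N(v) = 8 + 2*v² (N(v) = 8 + (v + 0)*(v + v) = 8 + v*(2*v) = 8 + 2*v²)
D(R, T) = -40 (D(R, T) = -5*(8 + 2*0²) = -5*(8 + 2*0) = -5*(8 + 0) = -5*8 = -40)
(3467 - 4666)*(1/(-4649) + D(-43, -4)) = (3467 - 4666)*(1/(-4649) - 40) = -1199*(-1/4649 - 40) = -1199*(-185961/4649) = 222967239/4649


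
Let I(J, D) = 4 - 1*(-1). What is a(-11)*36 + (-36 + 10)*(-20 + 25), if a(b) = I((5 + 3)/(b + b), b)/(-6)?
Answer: -160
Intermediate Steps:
I(J, D) = 5 (I(J, D) = 4 + 1 = 5)
a(b) = -⅚ (a(b) = 5/(-6) = 5*(-⅙) = -⅚)
a(-11)*36 + (-36 + 10)*(-20 + 25) = -⅚*36 + (-36 + 10)*(-20 + 25) = -30 - 26*5 = -30 - 130 = -160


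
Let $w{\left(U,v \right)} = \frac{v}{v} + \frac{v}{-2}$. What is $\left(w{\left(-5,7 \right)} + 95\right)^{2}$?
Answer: $\frac{34225}{4} \approx 8556.3$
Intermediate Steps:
$w{\left(U,v \right)} = 1 - \frac{v}{2}$ ($w{\left(U,v \right)} = 1 + v \left(- \frac{1}{2}\right) = 1 - \frac{v}{2}$)
$\left(w{\left(-5,7 \right)} + 95\right)^{2} = \left(\left(1 - \frac{7}{2}\right) + 95\right)^{2} = \left(- \frac{5}{2} + 95\right)^{2} = \left(\frac{185}{2}\right)^{2} = \frac{34225}{4}$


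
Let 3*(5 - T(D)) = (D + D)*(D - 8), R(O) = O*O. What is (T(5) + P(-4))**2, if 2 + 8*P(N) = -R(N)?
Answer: 2601/16 ≈ 162.56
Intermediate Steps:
R(O) = O**2
P(N) = -1/4 - N**2/8 (P(N) = -1/4 + (-N**2)/8 = -1/4 - N**2/8)
T(D) = 5 - 2*D*(-8 + D)/3 (T(D) = 5 - (D + D)*(D - 8)/3 = 5 - 2*D*(-8 + D)/3)
(T(5) + P(-4))**2 = ((5 - 2/3*5**2 + (16/3)*5) + (-1/4 - 1/8*(-4)**2))**2 = ((5 - 2/3*25 + 80/3) + (-1/4 - 1/8*16))**2 = ((5 - 50/3 + 80/3) + (-1/4 - 2))**2 = (15 - 9/4)**2 = (51/4)**2 = 2601/16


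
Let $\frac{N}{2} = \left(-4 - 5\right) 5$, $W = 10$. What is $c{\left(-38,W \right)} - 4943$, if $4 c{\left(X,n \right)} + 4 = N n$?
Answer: $-5169$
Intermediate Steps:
$N = -90$ ($N = 2 \left(-4 - 5\right) 5 = 2 \left(\left(-9\right) 5\right) = 2 \left(-45\right) = -90$)
$c{\left(X,n \right)} = -1 - \frac{45 n}{2}$ ($c{\left(X,n \right)} = -1 + \frac{\left(-90\right) n}{4} = -1 - \frac{45 n}{2}$)
$c{\left(-38,W \right)} - 4943 = \left(-1 - 225\right) - 4943 = -226 - 4943 = -5169$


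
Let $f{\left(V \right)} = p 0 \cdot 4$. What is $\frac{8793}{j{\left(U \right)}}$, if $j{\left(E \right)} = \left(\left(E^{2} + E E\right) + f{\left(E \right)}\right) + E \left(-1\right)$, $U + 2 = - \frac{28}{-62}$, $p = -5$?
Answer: $\frac{2816691}{2032} \approx 1386.2$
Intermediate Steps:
$U = - \frac{48}{31}$ ($U = -2 - \frac{28}{-62} = -2 - - \frac{14}{31} = -2 + \frac{14}{31} = - \frac{48}{31} \approx -1.5484$)
$f{\left(V \right)} = 0$ ($f{\left(V \right)} = \left(-5\right) 0 \cdot 4 = 0 \cdot 4 = 0$)
$j{\left(E \right)} = - E + 2 E^{2}$ ($j{\left(E \right)} = \left(\left(E^{2} + E E\right) + 0\right) + E \left(-1\right) = \left(\left(E^{2} + E^{2}\right) + 0\right) - E = \left(2 E^{2} + 0\right) - E = 2 E^{2} - E = - E + 2 E^{2}$)
$\frac{8793}{j{\left(U \right)}} = \frac{8793}{\left(- \frac{48}{31}\right) \left(-1 + 2 \left(- \frac{48}{31}\right)\right)} = \frac{8793}{\left(- \frac{48}{31}\right) \left(-1 - \frac{96}{31}\right)} = \frac{8793}{\left(- \frac{48}{31}\right) \left(- \frac{127}{31}\right)} = \frac{8793}{\frac{6096}{961}} = 8793 \cdot \frac{961}{6096} = \frac{2816691}{2032}$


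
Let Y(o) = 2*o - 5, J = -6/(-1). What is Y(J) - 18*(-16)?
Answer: 295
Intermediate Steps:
J = 6 (J = -6*(-1) = 6)
Y(o) = -5 + 2*o
Y(J) - 18*(-16) = (-5 + 2*6) - 18*(-16) = (-5 + 12) + 288 = 7 + 288 = 295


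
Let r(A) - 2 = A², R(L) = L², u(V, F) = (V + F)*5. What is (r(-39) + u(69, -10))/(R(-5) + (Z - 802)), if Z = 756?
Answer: -606/7 ≈ -86.571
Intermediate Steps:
u(V, F) = 5*F + 5*V (u(V, F) = (F + V)*5 = 5*F + 5*V)
r(A) = 2 + A²
(r(-39) + u(69, -10))/(R(-5) + (Z - 802)) = ((2 + (-39)²) + (5*(-10) + 5*69))/((-5)² + (756 - 802)) = ((2 + 1521) + (-50 + 345))/(25 - 46) = (1523 + 295)/(-21) = 1818*(-1/21) = -606/7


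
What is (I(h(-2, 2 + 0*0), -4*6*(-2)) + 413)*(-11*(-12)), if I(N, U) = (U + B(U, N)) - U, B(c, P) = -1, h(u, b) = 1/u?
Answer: 54384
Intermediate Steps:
I(N, U) = -1 (I(N, U) = (U - 1) - U = (-1 + U) - U = -1)
(I(h(-2, 2 + 0*0), -4*6*(-2)) + 413)*(-11*(-12)) = (-1 + 413)*(-11*(-12)) = 412*132 = 54384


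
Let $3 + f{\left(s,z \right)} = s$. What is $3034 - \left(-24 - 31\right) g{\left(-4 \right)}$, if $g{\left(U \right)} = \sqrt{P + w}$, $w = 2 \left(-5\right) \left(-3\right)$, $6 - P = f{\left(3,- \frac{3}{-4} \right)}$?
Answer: $3364$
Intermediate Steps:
$f{\left(s,z \right)} = -3 + s$
$P = 6$ ($P = 6 - \left(-3 + 3\right) = 6 - 0 = 6 + 0 = 6$)
$w = 30$ ($w = \left(-10\right) \left(-3\right) = 30$)
$g{\left(U \right)} = 6$ ($g{\left(U \right)} = \sqrt{6 + 30} = \sqrt{36} = 6$)
$3034 - \left(-24 - 31\right) g{\left(-4 \right)} = 3034 - \left(-24 - 31\right) 6 = 3034 - \left(-55\right) 6 = 3034 - -330 = 3034 + 330 = 3364$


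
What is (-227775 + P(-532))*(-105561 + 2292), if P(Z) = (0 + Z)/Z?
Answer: 23521993206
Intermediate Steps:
P(Z) = 1 (P(Z) = Z/Z = 1)
(-227775 + P(-532))*(-105561 + 2292) = (-227775 + 1)*(-105561 + 2292) = -227774*(-103269) = 23521993206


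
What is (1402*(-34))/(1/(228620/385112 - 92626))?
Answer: 1320165093162/299 ≈ 4.4153e+9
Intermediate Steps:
(1402*(-34))/(1/(228620/385112 - 92626)) = -47668/(1/(228620*(1/385112) - 92626)) = -47668/(1/(355/598 - 92626)) = -47668/(1/(-55389993/598)) = -47668/(-598/55389993) = -47668*(-55389993/598) = 1320165093162/299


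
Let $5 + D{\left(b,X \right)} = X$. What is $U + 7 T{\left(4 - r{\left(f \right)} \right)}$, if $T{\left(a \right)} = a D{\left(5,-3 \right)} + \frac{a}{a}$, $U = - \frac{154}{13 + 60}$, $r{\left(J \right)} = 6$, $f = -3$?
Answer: $\frac{8533}{73} \approx 116.89$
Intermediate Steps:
$D{\left(b,X \right)} = -5 + X$
$U = - \frac{154}{73} \approx -2.1096$
$T{\left(a \right)} = 1 - 8 a$ ($T{\left(a \right)} = a \left(-5 - 3\right) + \frac{a}{a} = a \left(-8\right) + 1 = - 8 a + 1 = 1 - 8 a$)
$U + 7 T{\left(4 - r{\left(f \right)} \right)} = - \frac{154}{73} + 7 \left(1 - 8 \left(4 - 6\right)\right) = - \frac{154}{73} + 7 \left(1 - -16\right) = - \frac{154}{73} + 7 \left(1 + 16\right) = - \frac{154}{73} + 7 \cdot 17 = - \frac{154}{73} + 119 = \frac{8533}{73}$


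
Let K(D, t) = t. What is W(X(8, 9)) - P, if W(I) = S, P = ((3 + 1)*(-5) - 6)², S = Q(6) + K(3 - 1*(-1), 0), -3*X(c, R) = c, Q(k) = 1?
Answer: -675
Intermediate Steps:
X(c, R) = -c/3
S = 1 (S = 1 + 0 = 1)
P = 676 (P = (4*(-5) - 6)² = (-20 - 6)² = (-26)² = 676)
W(I) = 1
W(X(8, 9)) - P = 1 - 1*676 = 1 - 676 = -675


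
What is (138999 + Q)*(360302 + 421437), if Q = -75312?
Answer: 49786611693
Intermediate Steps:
(138999 + Q)*(360302 + 421437) = (138999 - 75312)*(360302 + 421437) = 63687*781739 = 49786611693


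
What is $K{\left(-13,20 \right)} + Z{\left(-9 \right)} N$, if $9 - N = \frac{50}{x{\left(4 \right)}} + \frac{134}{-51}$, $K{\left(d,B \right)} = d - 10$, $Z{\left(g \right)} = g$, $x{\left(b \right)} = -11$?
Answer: $- \frac{31520}{187} \approx -168.56$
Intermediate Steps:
$K{\left(d,B \right)} = -10 + d$
$N = \frac{9073}{561}$ ($N = 9 - \left(\frac{50}{-11} + \frac{134}{-51}\right) = 9 - \left(50 \left(- \frac{1}{11}\right) + 134 \left(- \frac{1}{51}\right)\right) = 9 - \left(- \frac{50}{11} - \frac{134}{51}\right) = 9 - - \frac{4024}{561} = 9 + \frac{4024}{561} = \frac{9073}{561} \approx 16.173$)
$K{\left(-13,20 \right)} + Z{\left(-9 \right)} N = \left(-10 - 13\right) - \frac{27219}{187} = -23 - \frac{27219}{187} = - \frac{31520}{187}$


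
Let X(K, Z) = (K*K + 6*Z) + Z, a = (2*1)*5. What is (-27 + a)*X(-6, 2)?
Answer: -850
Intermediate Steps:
a = 10 (a = 2*5 = 10)
X(K, Z) = K² + 7*Z (X(K, Z) = (K² + 6*Z) + Z = K² + 7*Z)
(-27 + a)*X(-6, 2) = (-27 + 10)*((-6)² + 7*2) = -17*(36 + 14) = -17*50 = -850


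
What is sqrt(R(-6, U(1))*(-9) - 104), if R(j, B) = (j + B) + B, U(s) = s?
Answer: 2*I*sqrt(17) ≈ 8.2462*I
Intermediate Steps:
R(j, B) = j + 2*B (R(j, B) = (B + j) + B = j + 2*B)
sqrt(R(-6, U(1))*(-9) - 104) = sqrt((-6 + 2*1)*(-9) - 104) = sqrt((-6 + 2)*(-9) - 104) = sqrt(-4*(-9) - 104) = sqrt(36 - 104) = sqrt(-68) = 2*I*sqrt(17)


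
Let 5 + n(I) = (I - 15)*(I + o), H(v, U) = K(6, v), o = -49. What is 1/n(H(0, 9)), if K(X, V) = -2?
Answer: 1/862 ≈ 0.0011601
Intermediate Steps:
H(v, U) = -2
n(I) = -5 + (-49 + I)*(-15 + I) (n(I) = -5 + (I - 15)*(I - 49) = -5 + (-15 + I)*(-49 + I) = -5 + (-49 + I)*(-15 + I))
1/n(H(0, 9)) = 1/(730 + (-2)² - 64*(-2)) = 1/(730 + 4 + 128) = 1/862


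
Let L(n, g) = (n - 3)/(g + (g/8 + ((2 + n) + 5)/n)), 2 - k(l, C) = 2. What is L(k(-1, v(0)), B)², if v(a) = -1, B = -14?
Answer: 0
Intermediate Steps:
k(l, C) = 0 (k(l, C) = 2 - 1*2 = 2 - 2 = 0)
L(n, g) = (-3 + n)/(9*g/8 + (7 + n)/n) (L(n, g) = (-3 + n)/(g + (g*(⅛) + (7 + n)/n)) = (-3 + n)/(g + (g/8 + (7 + n)/n)) = (-3 + n)/(9*g/8 + (7 + n)/n))
L(k(-1, v(0)), B)² = (8*0*(-3 + 0)/(56 + 8*0 + 9*(-14)*0))² = (8*0*(-3)/(56 + 0 + 0))² = (8*0*(-3)/56)² = (8*0*(1/56)*(-3))² = 0² = 0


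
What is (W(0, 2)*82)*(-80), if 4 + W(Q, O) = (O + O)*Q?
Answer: 26240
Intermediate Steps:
W(Q, O) = -4 + 2*O*Q (W(Q, O) = -4 + (O + O)*Q = -4 + (2*O)*Q = -4 + 2*O*Q)
(W(0, 2)*82)*(-80) = ((-4 + 2*2*0)*82)*(-80) = ((-4 + 0)*82)*(-80) = -4*82*(-80) = -328*(-80) = 26240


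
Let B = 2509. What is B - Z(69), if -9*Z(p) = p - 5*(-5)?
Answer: 22675/9 ≈ 2519.4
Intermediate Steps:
Z(p) = -25/9 - p/9 (Z(p) = -(p - 5*(-5))/9 = -(p + 25)/9 = -(25 + p)/9 = -25/9 - p/9)
B - Z(69) = 2509 - (-25/9 - 1/9*69) = 2509 - (-25/9 - 23/3) = 2509 - 1*(-94/9) = 2509 + 94/9 = 22675/9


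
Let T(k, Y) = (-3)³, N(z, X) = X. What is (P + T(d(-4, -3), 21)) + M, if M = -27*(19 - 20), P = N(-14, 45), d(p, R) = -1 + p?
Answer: 45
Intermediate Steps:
P = 45
T(k, Y) = -27
M = 27 (M = -27*(-1) = 27)
(P + T(d(-4, -3), 21)) + M = (45 - 27) + 27 = 18 + 27 = 45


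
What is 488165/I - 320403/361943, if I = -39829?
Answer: -189449235682/14415827747 ≈ -13.142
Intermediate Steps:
488165/I - 320403/361943 = 488165/(-39829) - 320403/361943 = 488165*(-1/39829) - 320403*1/361943 = -488165/39829 - 320403/361943 = -189449235682/14415827747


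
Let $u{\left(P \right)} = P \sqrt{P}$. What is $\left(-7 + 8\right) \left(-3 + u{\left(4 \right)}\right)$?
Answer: $5$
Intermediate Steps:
$u{\left(P \right)} = P^{\frac{3}{2}}$
$\left(-7 + 8\right) \left(-3 + u{\left(4 \right)}\right) = \left(-7 + 8\right) \left(-3 + 4^{\frac{3}{2}}\right) = 1 \left(-3 + 8\right) = 1 \cdot 5 = 5$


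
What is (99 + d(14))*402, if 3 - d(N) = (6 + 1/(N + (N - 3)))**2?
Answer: 16461498/625 ≈ 26338.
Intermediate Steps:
d(N) = 3 - (6 + 1/(-3 + 2*N))**2 (d(N) = 3 - (6 + 1/(N + (N - 3)))**2 = 3 - (6 + 1/(N + (-3 + N)))**2 = 3 - (6 + 1/(-3 + 2*N))**2)
(99 + d(14))*402 = (99 + 2*(-131 - 66*14**2 + 186*14)/(9 - 12*14 + 4*14**2))*402 = (99 + 2*(-131 - 66*196 + 2604)/(9 - 168 + 4*196))*402 = (99 + 2*(-131 - 12936 + 2604)/(9 - 168 + 784))*402 = (99 + 2*(-10463)/625)*402 = (99 + 2*(1/625)*(-10463))*402 = (99 - 20926/625)*402 = (40949/625)*402 = 16461498/625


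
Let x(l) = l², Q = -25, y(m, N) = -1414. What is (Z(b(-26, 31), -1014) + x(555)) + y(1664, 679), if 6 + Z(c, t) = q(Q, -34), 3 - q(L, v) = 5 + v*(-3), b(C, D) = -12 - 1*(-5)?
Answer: 306501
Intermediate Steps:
b(C, D) = -7 (b(C, D) = -12 + 5 = -7)
q(L, v) = -2 + 3*v (q(L, v) = 3 - (5 + v*(-3)) = 3 - (5 - 3*v) = 3 + (-5 + 3*v) = -2 + 3*v)
Z(c, t) = -110 (Z(c, t) = -6 + (-2 + 3*(-34)) = -6 + (-2 - 102) = -6 - 104 = -110)
(Z(b(-26, 31), -1014) + x(555)) + y(1664, 679) = (-110 + 555²) - 1414 = (-110 + 308025) - 1414 = 307915 - 1414 = 306501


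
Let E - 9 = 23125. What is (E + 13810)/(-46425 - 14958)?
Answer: -36944/61383 ≈ -0.60186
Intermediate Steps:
E = 23134 (E = 9 + 23125 = 23134)
(E + 13810)/(-46425 - 14958) = (23134 + 13810)/(-46425 - 14958) = 36944/(-61383) = 36944*(-1/61383) = -36944/61383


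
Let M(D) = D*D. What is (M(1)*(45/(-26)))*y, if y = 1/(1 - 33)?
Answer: 45/832 ≈ 0.054087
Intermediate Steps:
M(D) = D²
y = -1/32 (y = 1/(-32) = -1/32 ≈ -0.031250)
(M(1)*(45/(-26)))*y = (1²*(45/(-26)))*(-1/32) = (1*(45*(-1/26)))*(-1/32) = (1*(-45/26))*(-1/32) = -45/26*(-1/32) = 45/832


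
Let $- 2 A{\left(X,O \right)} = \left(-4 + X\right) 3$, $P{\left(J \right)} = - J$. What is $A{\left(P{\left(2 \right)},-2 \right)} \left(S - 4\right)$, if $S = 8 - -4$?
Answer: $72$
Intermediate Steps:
$S = 12$ ($S = 8 + 4 = 12$)
$A{\left(X,O \right)} = 6 - \frac{3 X}{2}$ ($A{\left(X,O \right)} = - \frac{\left(-4 + X\right) 3}{2} = - \frac{-12 + 3 X}{2} = 6 - \frac{3 X}{2}$)
$A{\left(P{\left(2 \right)},-2 \right)} \left(S - 4\right) = \left(6 - \frac{3 \left(\left(-1\right) 2\right)}{2}\right) \left(12 - 4\right) = \left(6 - -3\right) 8 = \left(6 + 3\right) 8 = 9 \cdot 8 = 72$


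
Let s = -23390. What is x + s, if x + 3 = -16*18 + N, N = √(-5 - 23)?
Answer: -23681 + 2*I*√7 ≈ -23681.0 + 5.2915*I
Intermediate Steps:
N = 2*I*√7 (N = √(-28) = 2*I*√7 ≈ 5.2915*I)
x = -291 + 2*I*√7 (x = -3 + (-16*18 + 2*I*√7) = -3 + (-288 + 2*I*√7) = -291 + 2*I*√7 ≈ -291.0 + 5.2915*I)
x + s = (-291 + 2*I*√7) - 23390 = -23681 + 2*I*√7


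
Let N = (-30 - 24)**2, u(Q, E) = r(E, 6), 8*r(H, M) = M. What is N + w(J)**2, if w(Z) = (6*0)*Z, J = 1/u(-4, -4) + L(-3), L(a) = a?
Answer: 2916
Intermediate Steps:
r(H, M) = M/8
u(Q, E) = 3/4 (u(Q, E) = (1/8)*6 = 3/4)
J = -5/3 (J = 1/(3/4) - 3 = 4/3 - 3 = -5/3 ≈ -1.6667)
w(Z) = 0 (w(Z) = 0*Z = 0)
N = 2916 (N = (-54)**2 = 2916)
N + w(J)**2 = 2916 + 0**2 = 2916 + 0 = 2916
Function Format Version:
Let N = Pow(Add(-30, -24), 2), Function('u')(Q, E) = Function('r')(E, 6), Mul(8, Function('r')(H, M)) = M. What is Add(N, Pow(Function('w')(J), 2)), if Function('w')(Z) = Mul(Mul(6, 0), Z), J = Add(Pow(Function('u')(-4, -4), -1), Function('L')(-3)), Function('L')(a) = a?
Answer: 2916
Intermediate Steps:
Function('r')(H, M) = Mul(Rational(1, 8), M)
Function('u')(Q, E) = Rational(3, 4) (Function('u')(Q, E) = Mul(Rational(1, 8), 6) = Rational(3, 4))
J = Rational(-5, 3) (J = Add(Pow(Rational(3, 4), -1), -3) = Add(Rational(4, 3), -3) = Rational(-5, 3) ≈ -1.6667)
Function('w')(Z) = 0 (Function('w')(Z) = Mul(0, Z) = 0)
N = 2916 (N = Pow(-54, 2) = 2916)
Add(N, Pow(Function('w')(J), 2)) = Add(2916, Pow(0, 2)) = Add(2916, 0) = 2916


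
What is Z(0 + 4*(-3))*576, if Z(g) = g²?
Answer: 82944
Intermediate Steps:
Z(0 + 4*(-3))*576 = (0 + 4*(-3))²*576 = (0 - 12)²*576 = (-12)²*576 = 144*576 = 82944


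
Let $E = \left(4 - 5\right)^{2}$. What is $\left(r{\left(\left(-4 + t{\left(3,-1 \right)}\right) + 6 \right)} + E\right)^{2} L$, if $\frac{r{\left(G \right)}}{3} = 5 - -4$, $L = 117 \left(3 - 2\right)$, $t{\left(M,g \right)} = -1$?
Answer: $91728$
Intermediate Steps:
$E = 1$ ($E = \left(-1\right)^{2} = 1$)
$L = 117$ ($L = 117 \left(3 - 2\right) = 117 \cdot 1 = 117$)
$r{\left(G \right)} = 27$ ($r{\left(G \right)} = 3 \left(5 - -4\right) = 3 \left(5 + 4\right) = 3 \cdot 9 = 27$)
$\left(r{\left(\left(-4 + t{\left(3,-1 \right)}\right) + 6 \right)} + E\right)^{2} L = \left(27 + 1\right)^{2} \cdot 117 = 28^{2} \cdot 117 = 784 \cdot 117 = 91728$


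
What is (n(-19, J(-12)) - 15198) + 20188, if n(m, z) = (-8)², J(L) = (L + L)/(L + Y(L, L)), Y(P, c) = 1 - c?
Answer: 5054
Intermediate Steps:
J(L) = 2*L (J(L) = (L + L)/(L + (1 - L)) = (2*L)/1 = (2*L)*1 = 2*L)
n(m, z) = 64
(n(-19, J(-12)) - 15198) + 20188 = (64 - 15198) + 20188 = -15134 + 20188 = 5054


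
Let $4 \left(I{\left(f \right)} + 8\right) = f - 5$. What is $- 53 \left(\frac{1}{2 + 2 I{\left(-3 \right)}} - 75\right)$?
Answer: $\frac{71603}{18} \approx 3977.9$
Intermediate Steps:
$I{\left(f \right)} = - \frac{37}{4} + \frac{f}{4}$ ($I{\left(f \right)} = -8 + \frac{f - 5}{4} = -8 + \frac{-5 + f}{4} = -8 + \left(- \frac{5}{4} + \frac{f}{4}\right) = - \frac{37}{4} + \frac{f}{4}$)
$- 53 \left(\frac{1}{2 + 2 I{\left(-3 \right)}} - 75\right) = - 53 \left(\frac{1}{2 + 2 \left(- \frac{37}{4} + \frac{1}{4} \left(-3\right)\right)} - 75\right) = - 53 \left(\frac{1}{2 + 2 \left(- \frac{37}{4} - \frac{3}{4}\right)} - 75\right) = - 53 \left(\frac{1}{2 + 2 \left(-10\right)} - 75\right) = - 53 \left(\frac{1}{2 - 20} - 75\right) = - 53 \left(\frac{1}{-18} - 75\right) = - 53 \left(- \frac{1}{18} - 75\right) = \left(-53\right) \left(- \frac{1351}{18}\right) = \frac{71603}{18}$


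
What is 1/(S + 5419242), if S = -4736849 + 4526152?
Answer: 1/5208545 ≈ 1.9199e-7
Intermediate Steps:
S = -210697
1/(S + 5419242) = 1/(-210697 + 5419242) = 1/5208545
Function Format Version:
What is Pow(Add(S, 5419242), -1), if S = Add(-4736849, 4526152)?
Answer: Rational(1, 5208545) ≈ 1.9199e-7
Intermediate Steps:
S = -210697
Pow(Add(S, 5419242), -1) = Pow(Add(-210697, 5419242), -1) = Pow(5208545, -1) = Rational(1, 5208545)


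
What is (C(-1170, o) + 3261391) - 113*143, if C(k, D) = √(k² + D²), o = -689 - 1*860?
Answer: 3245232 + √3768301 ≈ 3.2472e+6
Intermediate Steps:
o = -1549 (o = -689 - 860 = -1549)
C(k, D) = √(D² + k²)
(C(-1170, o) + 3261391) - 113*143 = (√((-1549)² + (-1170)²) + 3261391) - 113*143 = (√(2399401 + 1368900) + 3261391) - 16159 = (√3768301 + 3261391) - 16159 = (3261391 + √3768301) - 16159 = 3245232 + √3768301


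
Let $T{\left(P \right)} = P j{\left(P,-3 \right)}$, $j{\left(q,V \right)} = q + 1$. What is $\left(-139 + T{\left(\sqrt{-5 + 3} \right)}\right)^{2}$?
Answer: $19879 - 282 i \sqrt{2} \approx 19879.0 - 398.81 i$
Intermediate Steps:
$j{\left(q,V \right)} = 1 + q$
$T{\left(P \right)} = P \left(1 + P\right)$
$\left(-139 + T{\left(\sqrt{-5 + 3} \right)}\right)^{2} = \left(-139 + \sqrt{-5 + 3} \left(1 + \sqrt{-5 + 3}\right)\right)^{2} = \left(-139 + \sqrt{-2} \left(1 + \sqrt{-2}\right)\right)^{2} = \left(-139 + i \sqrt{2} \left(1 + i \sqrt{2}\right)\right)^{2}$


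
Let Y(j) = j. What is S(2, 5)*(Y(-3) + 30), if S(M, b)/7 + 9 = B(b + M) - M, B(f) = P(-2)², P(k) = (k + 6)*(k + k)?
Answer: 46305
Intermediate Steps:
P(k) = 2*k*(6 + k) (P(k) = (6 + k)*(2*k) = 2*k*(6 + k))
B(f) = 256 (B(f) = (2*(-2)*(6 - 2))² = (2*(-2)*4)² = (-16)² = 256)
S(M, b) = 1729 - 7*M (S(M, b) = -63 + 7*(256 - M) = -63 + (1792 - 7*M) = 1729 - 7*M)
S(2, 5)*(Y(-3) + 30) = (1729 - 7*2)*(-3 + 30) = (1729 - 14)*27 = 1715*27 = 46305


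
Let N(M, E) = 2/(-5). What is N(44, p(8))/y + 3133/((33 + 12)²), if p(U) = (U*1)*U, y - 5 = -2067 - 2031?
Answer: 12824179/8288325 ≈ 1.5473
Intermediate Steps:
y = -4093 (y = 5 + (-2067 - 2031) = 5 - 4098 = -4093)
p(U) = U² (p(U) = U*U = U²)
N(M, E) = -⅖ (N(M, E) = 2*(-⅕) = -⅖)
N(44, p(8))/y + 3133/((33 + 12)²) = -⅖/(-4093) + 3133/((33 + 12)²) = -⅖*(-1/4093) + 3133/(45²) = 2/20465 + 3133/2025 = 12824179/8288325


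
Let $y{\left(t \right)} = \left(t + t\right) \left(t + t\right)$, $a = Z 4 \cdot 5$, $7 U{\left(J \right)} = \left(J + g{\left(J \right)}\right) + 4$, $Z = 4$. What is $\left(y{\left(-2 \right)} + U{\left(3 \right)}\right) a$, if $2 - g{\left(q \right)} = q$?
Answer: $\frac{9440}{7} \approx 1348.6$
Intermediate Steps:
$g{\left(q \right)} = 2 - q$
$U{\left(J \right)} = \frac{6}{7}$ ($U{\left(J \right)} = \frac{\left(J - \left(-2 + J\right)\right) + 4}{7} = \frac{2 + 4}{7} = \frac{1}{7} \cdot 6 = \frac{6}{7}$)
$a = 80$ ($a = 4 \cdot 4 \cdot 5 = 16 \cdot 5 = 80$)
$y{\left(t \right)} = 4 t^{2}$ ($y{\left(t \right)} = 2 t 2 t = 4 t^{2}$)
$\left(y{\left(-2 \right)} + U{\left(3 \right)}\right) a = \left(4 \left(-2\right)^{2} + \frac{6}{7}\right) 80 = \left(4 \cdot 4 + \frac{6}{7}\right) 80 = \left(16 + \frac{6}{7}\right) 80 = \frac{118}{7} \cdot 80 = \frac{9440}{7}$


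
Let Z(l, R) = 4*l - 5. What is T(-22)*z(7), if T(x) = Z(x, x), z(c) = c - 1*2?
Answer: -465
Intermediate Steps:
z(c) = -2 + c (z(c) = c - 2 = -2 + c)
Z(l, R) = -5 + 4*l
T(x) = -5 + 4*x
T(-22)*z(7) = (-5 + 4*(-22))*(-2 + 7) = (-5 - 88)*5 = -93*5 = -465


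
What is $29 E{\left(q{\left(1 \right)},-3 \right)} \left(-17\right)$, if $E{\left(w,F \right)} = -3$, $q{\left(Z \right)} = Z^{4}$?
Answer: $1479$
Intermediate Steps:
$29 E{\left(q{\left(1 \right)},-3 \right)} \left(-17\right) = 29 \left(-3\right) \left(-17\right) = \left(-87\right) \left(-17\right) = 1479$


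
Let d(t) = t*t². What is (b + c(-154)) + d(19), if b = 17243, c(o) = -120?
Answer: 23982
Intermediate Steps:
d(t) = t³
(b + c(-154)) + d(19) = (17243 - 120) + 19³ = 17123 + 6859 = 23982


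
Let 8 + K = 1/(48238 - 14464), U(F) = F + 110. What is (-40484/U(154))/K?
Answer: 56971109/2972101 ≈ 19.169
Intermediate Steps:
U(F) = 110 + F
K = -270191/33774 (K = -8 + 1/(48238 - 14464) = -8 + 1/33774 = -270191/33774 ≈ -8.0000)
(-40484/U(154))/K = (-40484/(110 + 154))/(-270191/33774) = -40484/264*(-33774/270191) = -40484*1/264*(-33774/270191) = -10121/66*(-33774/270191) = 56971109/2972101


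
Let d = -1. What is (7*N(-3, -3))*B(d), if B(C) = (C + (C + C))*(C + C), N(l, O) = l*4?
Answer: -504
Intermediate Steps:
N(l, O) = 4*l
B(C) = 6*C² (B(C) = (C + 2*C)*(2*C) = (3*C)*(2*C) = 6*C²)
(7*N(-3, -3))*B(d) = (7*(4*(-3)))*(6*(-1)²) = (7*(-12))*(6*1) = -84*6 = -504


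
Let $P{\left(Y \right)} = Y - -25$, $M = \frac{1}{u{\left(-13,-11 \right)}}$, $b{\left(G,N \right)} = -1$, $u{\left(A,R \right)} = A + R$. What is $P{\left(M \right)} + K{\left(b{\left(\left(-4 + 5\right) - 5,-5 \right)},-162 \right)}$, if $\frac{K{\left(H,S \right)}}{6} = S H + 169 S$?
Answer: $- \frac{3918505}{24} \approx -1.6327 \cdot 10^{5}$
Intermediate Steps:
$K{\left(H,S \right)} = 1014 S + 6 H S$ ($K{\left(H,S \right)} = 6 \left(S H + 169 S\right) = 6 \left(H S + 169 S\right) = 6 \left(169 S + H S\right) = 1014 S + 6 H S$)
$M = - \frac{1}{24}$ ($M = \frac{1}{-13 - 11} = \frac{1}{-24} = - \frac{1}{24} \approx -0.041667$)
$P{\left(Y \right)} = 25 + Y$ ($P{\left(Y \right)} = Y + 25 = 25 + Y$)
$P{\left(M \right)} + K{\left(b{\left(\left(-4 + 5\right) - 5,-5 \right)},-162 \right)} = \left(25 - \frac{1}{24}\right) + 6 \left(-162\right) \left(169 - 1\right) = \frac{599}{24} + 6 \left(-162\right) 168 = \frac{599}{24} - 163296 = - \frac{3918505}{24}$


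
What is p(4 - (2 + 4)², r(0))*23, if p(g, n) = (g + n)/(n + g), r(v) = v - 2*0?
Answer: 23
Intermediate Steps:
r(v) = v (r(v) = v + 0 = v)
p(g, n) = 1 (p(g, n) = (g + n)/(g + n) = 1)
p(4 - (2 + 4)², r(0))*23 = 1*23 = 23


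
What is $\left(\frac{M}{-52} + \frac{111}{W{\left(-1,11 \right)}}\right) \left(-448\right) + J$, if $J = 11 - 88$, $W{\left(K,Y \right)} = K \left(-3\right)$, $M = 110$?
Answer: $- \frac{204169}{13} \approx -15705.0$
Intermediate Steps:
$W{\left(K,Y \right)} = - 3 K$
$J = -77$ ($J = 11 - 88 = -77$)
$\left(\frac{M}{-52} + \frac{111}{W{\left(-1,11 \right)}}\right) \left(-448\right) + J = \left(\frac{110}{-52} + \frac{111}{\left(-3\right) \left(-1\right)}\right) \left(-448\right) - 77 = \left(110 \left(- \frac{1}{52}\right) + \frac{111}{3}\right) \left(-448\right) - 77 = \left(- \frac{55}{26} + 111 \cdot \frac{1}{3}\right) \left(-448\right) - 77 = \left(- \frac{55}{26} + 37\right) \left(-448\right) - 77 = \frac{907}{26} \left(-448\right) - 77 = - \frac{203168}{13} - 77 = - \frac{204169}{13}$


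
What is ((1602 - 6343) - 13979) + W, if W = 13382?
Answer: -5338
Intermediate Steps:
((1602 - 6343) - 13979) + W = ((1602 - 6343) - 13979) + 13382 = (-4741 - 13979) + 13382 = -18720 + 13382 = -5338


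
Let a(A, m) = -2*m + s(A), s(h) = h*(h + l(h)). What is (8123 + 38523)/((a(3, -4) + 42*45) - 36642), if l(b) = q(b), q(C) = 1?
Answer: -23323/17366 ≈ -1.3430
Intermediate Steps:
l(b) = 1
s(h) = h*(1 + h) (s(h) = h*(h + 1) = h*(1 + h))
a(A, m) = -2*m + A*(1 + A)
(8123 + 38523)/((a(3, -4) + 42*45) - 36642) = (8123 + 38523)/(((-2*(-4) + 3*(1 + 3)) + 42*45) - 36642) = 46646/(((8 + 3*4) + 1890) - 36642) = 46646/(((8 + 12) + 1890) - 36642) = 46646/((20 + 1890) - 36642) = 46646/(1910 - 36642) = 46646/(-34732) = 46646*(-1/34732) = -23323/17366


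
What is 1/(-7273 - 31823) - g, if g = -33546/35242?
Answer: 655739587/688910616 ≈ 0.95185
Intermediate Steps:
g = -16773/17621 (g = -33546*1/35242 = -16773/17621 ≈ -0.95188)
1/(-7273 - 31823) - g = 1/(-7273 - 31823) - 1*(-16773/17621) = 1/(-39096) + 16773/17621 = -1/39096 + 16773/17621 = 655739587/688910616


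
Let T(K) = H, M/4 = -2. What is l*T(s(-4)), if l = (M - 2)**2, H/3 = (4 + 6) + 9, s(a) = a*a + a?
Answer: 5700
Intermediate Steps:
M = -8 (M = 4*(-2) = -8)
s(a) = a + a**2 (s(a) = a**2 + a = a + a**2)
H = 57 (H = 3*((4 + 6) + 9) = 3*(10 + 9) = 3*19 = 57)
T(K) = 57
l = 100 (l = (-8 - 2)**2 = (-10)**2 = 100)
l*T(s(-4)) = 100*57 = 5700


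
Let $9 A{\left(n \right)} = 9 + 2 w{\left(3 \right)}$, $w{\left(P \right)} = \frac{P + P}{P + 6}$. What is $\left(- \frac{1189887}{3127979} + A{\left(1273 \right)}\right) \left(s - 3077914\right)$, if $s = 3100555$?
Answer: $\frac{489350498800}{28151811} \approx 17383.0$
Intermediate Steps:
$w{\left(P \right)} = \frac{2 P}{6 + P}$
$A{\left(n \right)} = \frac{31}{27}$ ($A{\left(n \right)} = \frac{9 + 2 \cdot 2 \cdot 3 \frac{1}{6 + 3}}{9} = \frac{9 + 2 \cdot 2 \cdot 3 \cdot \frac{1}{9}}{9} = \frac{9 + 2 \cdot \frac{2}{3}}{9} = \frac{9 + \frac{4}{3}}{9} = \frac{1}{9} \cdot \frac{31}{3} = \frac{31}{27}$)
$\left(- \frac{1189887}{3127979} + A{\left(1273 \right)}\right) \left(s - 3077914\right) = \left(- \frac{1189887}{3127979} + \frac{31}{27}\right) \left(3100555 - 3077914\right) = \left(\left(-1189887\right) \frac{1}{3127979} + \frac{31}{27}\right) 22641 = \left(- \frac{1189887}{3127979} + \frac{31}{27}\right) 22641 = \frac{64840400}{84455433} \cdot 22641 = \frac{489350498800}{28151811}$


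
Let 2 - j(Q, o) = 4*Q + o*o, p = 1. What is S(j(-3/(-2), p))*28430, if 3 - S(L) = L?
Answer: 227440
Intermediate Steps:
j(Q, o) = 2 - o² - 4*Q (j(Q, o) = 2 - (4*Q + o*o) = 2 - (4*Q + o²) = 2 - (o² + 4*Q) = 2 + (-o² - 4*Q) = 2 - o² - 4*Q)
S(L) = 3 - L
S(j(-3/(-2), p))*28430 = (3 - (2 - 1*1² - (-12)/(-2)))*28430 = (3 - (2 - 1*1 - (-12)*(-1)/2))*28430 = (3 - (2 - 1 - 4*3/2))*28430 = (3 - (2 - 1 - 6))*28430 = (3 - 1*(-5))*28430 = (3 + 5)*28430 = 8*28430 = 227440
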